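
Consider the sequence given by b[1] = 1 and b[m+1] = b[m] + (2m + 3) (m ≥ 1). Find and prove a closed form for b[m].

Claim: b[m] = m^2 + 2m − 2.

Base case: b[1] = 1, and 1^2 + 2·1 − 2 = 1.
Assume b[j] = j^2 + 2j − 2.
Then b[j+1] = b[j] + (2j + 3) = (j^2 + 2j − 2) + (2j + 3) = j^2 + 4j + 1,
and (j+1)^2 + 2·(j+1) − 2 = j^2 + 4j + 1.
By induction, b[m] = m^2 + 2m − 2 for all m ≥ 1.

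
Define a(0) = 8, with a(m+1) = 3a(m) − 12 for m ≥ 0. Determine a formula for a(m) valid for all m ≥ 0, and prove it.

Claim: a(m) = 2·3^m + 6.

Base case: a(0) = 8, and 2·3^0 + 6 = 2 + 6 = 8.
Assume a(j) = 2·3^j + 6 for some j ≥ 0.
Then a(j+1) = 3a(j) − 12 = 3·(2·3^j + 6) − 12 = 6·3^j + 18 − 12 = 2·3^{j+1} + 6.
Hence a(m) = 2·3^m + 6 for every m ≥ 0, by induction.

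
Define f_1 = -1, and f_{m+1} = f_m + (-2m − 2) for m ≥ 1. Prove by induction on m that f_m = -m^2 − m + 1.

Base case: f_1 = -1, and -1^2 − 1 + 1 = -1.
Assume f_k = -k^2 − k + 1.
Then f_{k+1} = f_k + (-2k − 2) = (-k^2 − k + 1) + (-2k − 2) = -k^2 − 3k − 1,
and -(k+1)^2 − (k+1) + 1 = -k^2 − 3k − 1.
This completes the inductive step, so f_m = -m^2 − m + 1 for all m ≥ 1.

f_m = -m^2 − m + 1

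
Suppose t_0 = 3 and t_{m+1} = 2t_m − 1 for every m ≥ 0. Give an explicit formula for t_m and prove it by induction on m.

Claim: t_m = 2^{m+1} + 1.

Base case: t_0 = 3, and 2^{0+1} + 1 = 2 + 1 = 3.
Assume t_j = 2^{j+1} + 1 for some j ≥ 0.
Then t_{j+1} = 2t_j − 1 = 2·(2^{j+1} + 1) − 1 = 2^{j+2} + 2 − 1 = 2^{j+2} + 1.
So the formula holds for j+1, and by induction t_m = 2^{m+1} + 1 for all m ≥ 0.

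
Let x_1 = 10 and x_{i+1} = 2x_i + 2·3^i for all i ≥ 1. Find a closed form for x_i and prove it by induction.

Claim: x_i = 2·2^i + 2·3^i.

Base case: x_1 = 10, and 2·2^1 + 2·3^1 = 4 + 6 = 10.
Assume x_k = 2·2^k + 2·3^k for some k ≥ 1.
Then x_{k+1} = 2x_k + 2·3^k = 2·(2·2^k + 2·3^k) + 2·3^k = 2·2^{k+1} + 4·3^k + 2·3^k = 2·2^{k+1} + 6·3^k = 2·2^{k+1} + 2·3^{k+1}.
Hence x_i = 2·2^i + 2·3^i for every i ≥ 1, by induction.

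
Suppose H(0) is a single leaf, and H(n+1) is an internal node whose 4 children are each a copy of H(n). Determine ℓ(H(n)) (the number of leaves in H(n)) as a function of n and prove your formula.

Claim: ℓ(H(n)) = 4^n.

Base case: ℓ(H(0)) = 1, and 4^0 = 1.
Assume ℓ(H(r)) = 4^r.
Then ℓ(H(r+1)) = 4·ℓ(H(r)) = 4·4^r = 4^{r+1}.
This completes the inductive step, so ℓ(H(n)) = 4^n for all n ≥ 0.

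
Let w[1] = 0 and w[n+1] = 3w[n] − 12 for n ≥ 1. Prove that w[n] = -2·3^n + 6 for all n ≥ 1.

Base case: w[1] = 0, and -2·3^1 + 6 = -6 + 6 = 0.
Assume w[k] = -2·3^k + 6 for some k ≥ 1.
Then w[k+1] = 3w[k] − 12 = 3·(-2·3^k + 6) − 12 = -6·3^k + 18 − 12 = -2·3^{k+1} + 6.
By induction, w[n] = -2·3^n + 6 for all n ≥ 1.

w[n] = -2·3^n + 6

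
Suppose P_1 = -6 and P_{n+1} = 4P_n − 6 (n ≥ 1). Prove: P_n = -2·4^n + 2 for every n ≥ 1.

Base case: P_1 = -6, and -2·4^1 + 2 = -8 + 2 = -6.
Assume P_j = -2·4^j + 2 for some j ≥ 1.
Then P_{j+1} = 4P_j − 6 = 4·(-2·4^j + 2) − 6 = -8·4^j + 8 − 6 = -2·4^{j+1} + 2.
So the formula holds for j+1, and by induction P_n = -2·4^n + 2 for all n ≥ 1.

P_n = -2·4^n + 2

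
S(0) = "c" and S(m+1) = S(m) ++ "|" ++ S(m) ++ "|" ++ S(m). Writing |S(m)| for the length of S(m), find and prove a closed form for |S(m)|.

Claim: |S(m)| = 2·3^m − 1.

Base case: |S(0)| = 1, and 2·3^0 − 1 = 1.
Assume |S(r)| = 2·3^r − 1.
Then |S(r+1)| = 3|S(r)| + 2 = 3(2·3^r − 1) + 2 = 2·3^{r+1} − 3 + 2 = 2·3^{r+1} − 1.
So the formula holds for r+1, and by induction |S(m)| = 2·3^m − 1 for all m ≥ 0.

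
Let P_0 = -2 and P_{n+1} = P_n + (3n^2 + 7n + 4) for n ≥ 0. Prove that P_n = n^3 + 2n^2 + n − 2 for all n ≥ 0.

Base case: P_0 = -2, and 0^3 + 2·0^2 + 0 − 2 = -2.
Assume P_r = r^3 + 2r^2 + r − 2.
Then P_{r+1} = P_r + (3r^2 + 7r + 4) = (r^3 + 2r^2 + r − 2) + (3r^2 + 7r + 4) = r^3 + 5r^2 + 8r + 2,
and (r+1)^3 + 2·(r+1)^2 + (r+1) − 2 = r^3 + 5r^2 + 8r + 2.
By induction, P_n = n^3 + 2n^2 + n − 2 for all n ≥ 0.

P_n = n^3 + 2n^2 + n − 2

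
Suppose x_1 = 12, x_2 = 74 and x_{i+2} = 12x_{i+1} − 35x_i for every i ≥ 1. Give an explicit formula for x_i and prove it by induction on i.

Claim: x_i = 7^i + 5^i.

Base cases: x_1 = 12 and 7^1 + 5^1 = 12; x_2 = 74 and 7^2 + 5^2 = 74.
Assume x_j = 7^j + 5^j for all 1 ≤ j ≤ k, where k ≥ 2.
Then x_{k+1} = 12x_k − 35x_{k−1} = 12·(7^k + 5^k) − 35·(7^{k−1} + 5^{k−1}) = (12·7 − 35)7^{k−1} + (12·5 − 35)5^{k−1} = 49·7^{k−1} + 25·5^{k−1} = 7^{k+1} + 5^{k+1}.
Hence x_i = 7^i + 5^i for every i ≥ 1, by strong induction.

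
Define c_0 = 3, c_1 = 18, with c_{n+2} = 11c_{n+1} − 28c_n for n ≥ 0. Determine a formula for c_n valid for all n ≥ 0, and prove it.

Claim: c_n = 2·7^n + 4^n.

Base cases: c_0 = 3 and 2·7^0 + 4^0 = 3; c_1 = 18 and 2·7^1 + 4^1 = 18.
Assume c_j = 2·7^j + 4^j for all 0 ≤ j ≤ r, where r ≥ 1.
Then c_{r+1} = 11c_r − 28c_{r−1} = 11·(2·7^r + 4^r) − 28·(2·7^{r−1} + 4^{r−1}) = 2·(11·7 − 28)7^{r−1} + (11·4 − 28)4^{r−1} = 98·7^{r−1} + 16·4^{r−1} = 2·7^{r+1} + 4^{r+1}.
So the formula holds for r+1, and by strong induction c_n = 2·7^n + 4^n for all n ≥ 0.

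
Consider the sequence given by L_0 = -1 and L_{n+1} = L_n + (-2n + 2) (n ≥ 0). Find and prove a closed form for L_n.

Claim: L_n = -n^2 + 3n − 1.

Base case: L_0 = -1, and -0^2 + 3·0 − 1 = -1.
Assume L_k = -k^2 + 3k − 1.
Then L_{k+1} = L_k + (-2k + 2) = (-k^2 + 3k − 1) + (-2k + 2) = -k^2 + k + 1,
and -(k+1)^2 + 3·(k+1) − 1 = -k^2 + k + 1.
This completes the inductive step, so L_n = -n^2 + 3n − 1 for all n ≥ 0.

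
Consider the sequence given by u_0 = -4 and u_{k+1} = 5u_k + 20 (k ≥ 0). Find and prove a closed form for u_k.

Claim: u_k = 5^k − 5.

Base case: u_0 = -4, and 5^0 − 5 = 1 − 5 = -4.
Assume u_r = 5^r − 5 for some r ≥ 0.
Then u_{r+1} = 5u_r + 20 = 5·(5^r − 5) + 20 = 5^{r+1} − 25 + 20 = 5^{r+1} − 5.
So the formula holds for r+1, and by induction u_k = 5^k − 5 for all k ≥ 0.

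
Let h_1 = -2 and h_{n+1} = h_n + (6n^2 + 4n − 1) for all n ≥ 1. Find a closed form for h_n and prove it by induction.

Claim: h_n = 2n^3 − n^2 − 2n − 1.

Base case: h_1 = -2, and 2·1^3 − 1^2 − 2·1 − 1 = -2.
Assume h_k = 2k^3 − k^2 − 2k − 1.
Then h_{k+1} = h_k + (6k^2 + 4k − 1) = (2k^3 − k^2 − 2k − 1) + (6k^2 + 4k − 1) = 2k^3 + 5k^2 + 2k − 2,
and 2·(k+1)^3 − (k+1)^2 − 2·(k+1) − 1 = 2k^3 + 5k^2 + 2k − 2.
This completes the inductive step, so h_n = 2n^3 − n^2 − 2n − 1 for all n ≥ 1.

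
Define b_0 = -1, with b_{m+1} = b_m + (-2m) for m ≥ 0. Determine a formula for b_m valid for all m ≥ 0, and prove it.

Claim: b_m = -m^2 + m − 1.

Base case: b_0 = -1, and -0^2 + 0 − 1 = -1.
Assume b_k = -k^2 + k − 1.
Then b_{k+1} = b_k + (-2k) = (-k^2 + k − 1) + (-2k) = -k^2 − k − 1,
and -(k+1)^2 + (k+1) − 1 = -k^2 − k − 1.
Hence b_m = -m^2 + m − 1 for every m ≥ 0, by induction.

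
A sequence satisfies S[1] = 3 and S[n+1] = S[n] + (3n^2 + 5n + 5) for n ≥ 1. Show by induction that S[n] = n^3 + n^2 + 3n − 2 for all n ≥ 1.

Base case: S[1] = 3, and 1^3 + 1^2 + 3·1 − 2 = 3.
Assume S[k] = k^3 + k^2 + 3k − 2.
Then S[k+1] = S[k] + (3k^2 + 5k + 5) = (k^3 + k^2 + 3k − 2) + (3k^2 + 5k + 5) = k^3 + 4k^2 + 8k + 3,
and (k+1)^3 + (k+1)^2 + 3·(k+1) − 2 = k^3 + 4k^2 + 8k + 3.
By induction, S[n] = n^3 + n^2 + 3n − 2 for all n ≥ 1.

S[n] = n^3 + n^2 + 3n − 2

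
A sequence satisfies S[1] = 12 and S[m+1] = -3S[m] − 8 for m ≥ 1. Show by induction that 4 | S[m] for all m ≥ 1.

Base case: S[1] = 12 = 4·3, so 4 | S[1].
Assume 4 | S[k], so S[k] = 4t for some integer t.
Then S[k+1] = -3S[k] − 8 = -3·(4t) − 8 = 4(-3t − 2), so 4 | S[k+1].
By induction, 4 | S[m] for all m ≥ 1.

4 | S[m]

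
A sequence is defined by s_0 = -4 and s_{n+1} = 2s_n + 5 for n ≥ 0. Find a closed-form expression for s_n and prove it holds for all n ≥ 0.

Claim: s_n = 2^n − 5.

Base case: s_0 = -4, and 2^0 − 5 = 1 − 5 = -4.
Assume s_j = 2^j − 5 for some j ≥ 0.
Then s_{j+1} = 2s_j + 5 = 2·(2^j − 5) + 5 = 2^{j+1} − 10 + 5 = 2^{j+1} − 5.
Hence s_n = 2^n − 5 for every n ≥ 0, by induction.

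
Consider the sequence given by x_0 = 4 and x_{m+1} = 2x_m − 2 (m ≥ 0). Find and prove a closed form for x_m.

Claim: x_m = 2^{m+1} + 2.

Base case: x_0 = 4, and 2^{0+1} + 2 = 2 + 2 = 4.
Assume x_r = 2^{r+1} + 2 for some r ≥ 0.
Then x_{r+1} = 2x_r − 2 = 2·(2^{r+1} + 2) − 2 = 2^{r+2} + 4 − 2 = 2^{r+2} + 2.
This completes the inductive step, so x_m = 2^{m+1} + 2 for all m ≥ 0.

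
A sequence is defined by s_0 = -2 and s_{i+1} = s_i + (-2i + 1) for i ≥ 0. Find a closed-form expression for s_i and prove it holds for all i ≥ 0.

Claim: s_i = -i^2 + 2i − 2.

Base case: s_0 = -2, and -0^2 + 2·0 − 2 = -2.
Assume s_r = -r^2 + 2r − 2.
Then s_{r+1} = s_r + (-2r + 1) = (-r^2 + 2r − 2) + (-2r + 1) = -r^2 − 1,
and -(r+1)^2 + 2·(r+1) − 2 = -r^2 − 1.
Hence s_i = -i^2 + 2i − 2 for every i ≥ 0, by induction.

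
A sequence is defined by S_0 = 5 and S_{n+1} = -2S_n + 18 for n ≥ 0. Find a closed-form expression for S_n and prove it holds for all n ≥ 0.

Claim: S_n = -(-2)^n + 6.

Base case: S_0 = 5, and -(-2)^0 + 6 = -1 + 6 = 5.
Assume S_r = -(-2)^r + 6 for some r ≥ 0.
Then S_{r+1} = -2S_r + 18 = -2·(-(-2)^r + 6) + 18 = 2·(-2)^r − 12 + 18 = -(-2)^{r+1} + 6.
By induction, S_n = -(-2)^n + 6 for all n ≥ 0.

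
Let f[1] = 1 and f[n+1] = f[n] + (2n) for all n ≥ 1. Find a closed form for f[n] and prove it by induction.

Claim: f[n] = n^2 − n + 1.

Base case: f[1] = 1, and 1^2 − 1 + 1 = 1.
Assume f[k] = k^2 − k + 1.
Then f[k+1] = f[k] + (2k) = (k^2 − k + 1) + (2k) = k^2 + k + 1,
and (k+1)^2 − (k+1) + 1 = k^2 + k + 1.
Hence f[n] = n^2 − n + 1 for every n ≥ 1, by induction.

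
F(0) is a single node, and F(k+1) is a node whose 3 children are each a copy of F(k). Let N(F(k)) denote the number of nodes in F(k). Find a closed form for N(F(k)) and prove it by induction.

Claim: N(F(k)) = (3^{k+1} − 1)/2.

Base case: N(F(0)) = 1, and (3^{0+1} − 1)/2 = 1.
Assume N(F(r)) = (3^{r+1} − 1)/2.
Then N(F(r+1)) = 1 + 3N(F(r)) = 1 + 3·(3^{r+1} − 1)/2 = 1 + (3^{r+2} − 3)/2 = (2 + 3^{r+2} − 3)/2 = (3^{r+2} − 1)/2.
Hence N(F(k)) = (3^{k+1} − 1)/2 for every k ≥ 0, by induction.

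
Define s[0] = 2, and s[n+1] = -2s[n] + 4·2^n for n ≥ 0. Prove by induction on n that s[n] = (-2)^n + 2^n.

Base case: s[0] = 2, and (-2)^0 + 2^0 = 1 + 1 = 2.
Assume s[m] = (-2)^m + 2^m for some m ≥ 0.
Then s[m+1] = -2s[m] + 4·2^m = -2·((-2)^m + 2^m) + 4·2^m = (-2)^{m+1} − 2·2^m + 4·2^m = (-2)^{m+1} + 2·2^m = (-2)^{m+1} + 2^{m+1}.
Hence s[n] = (-2)^n + 2^n for every n ≥ 0, by induction.

s[n] = (-2)^n + 2^n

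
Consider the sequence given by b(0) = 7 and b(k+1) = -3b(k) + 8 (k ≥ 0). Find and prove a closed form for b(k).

Claim: b(k) = 5·(-3)^k + 2.

Base case: b(0) = 7, and 5·(-3)^0 + 2 = 5 + 2 = 7.
Assume b(r) = 5·(-3)^r + 2 for some r ≥ 0.
Then b(r+1) = -3b(r) + 8 = -3·(5·(-3)^r + 2) + 8 = -15·(-3)^r − 6 + 8 = 5·(-3)^{r+1} + 2.
This completes the inductive step, so b(k) = 5·(-3)^k + 2 for all k ≥ 0.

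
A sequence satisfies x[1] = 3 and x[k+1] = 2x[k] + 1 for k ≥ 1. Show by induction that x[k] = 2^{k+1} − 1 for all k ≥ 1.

Base case: x[1] = 3, and 2^{1+1} − 1 = 4 − 1 = 3.
Assume x[r] = 2^{r+1} − 1 for some r ≥ 1.
Then x[r+1] = 2x[r] + 1 = 2·(2^{r+1} − 1) + 1 = 2^{r+2} − 2 + 1 = 2^{r+2} − 1.
By induction, x[k] = 2^{k+1} − 1 for all k ≥ 1.

x[k] = 2^{k+1} − 1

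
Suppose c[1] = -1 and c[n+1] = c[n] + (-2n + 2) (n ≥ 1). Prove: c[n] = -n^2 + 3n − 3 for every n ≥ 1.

Base case: c[1] = -1, and -1^2 + 3·1 − 3 = -1.
Assume c[r] = -r^2 + 3r − 3.
Then c[r+1] = c[r] + (-2r + 2) = (-r^2 + 3r − 3) + (-2r + 2) = -r^2 + r − 1,
and -(r+1)^2 + 3·(r+1) − 3 = -r^2 + r − 1.
This completes the inductive step, so c[n] = -n^2 + 3n − 3 for all n ≥ 1.

c[n] = -n^2 + 3n − 3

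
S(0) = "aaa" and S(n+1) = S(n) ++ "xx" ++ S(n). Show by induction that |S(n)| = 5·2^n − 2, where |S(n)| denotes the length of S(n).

Base case: |S(0)| = 3, and 5·2^0 − 2 = 3.
Assume |S(k)| = 5·2^k − 2.
Then |S(k+1)| = |S(k)| + 2 + |S(k)| = 2|S(k)| + 2 = 2(5·2^k − 2) + 2 = 5·2^{k+1} − 4 + 2 = 5·2^{k+1} − 2.
So the formula holds for k+1, and by induction |S(n)| = 5·2^n − 2 for all n ≥ 0.

|S(n)| = 5·2^n − 2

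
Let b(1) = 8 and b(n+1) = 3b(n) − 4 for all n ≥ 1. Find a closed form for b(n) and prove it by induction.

Claim: b(n) = 2·3^n + 2.

Base case: b(1) = 8, and 2·3^1 + 2 = 6 + 2 = 8.
Assume b(r) = 2·3^r + 2 for some r ≥ 1.
Then b(r+1) = 3b(r) − 4 = 3·(2·3^r + 2) − 4 = 6·3^r + 6 − 4 = 2·3^{r+1} + 2.
This completes the inductive step, so b(n) = 2·3^n + 2 for all n ≥ 1.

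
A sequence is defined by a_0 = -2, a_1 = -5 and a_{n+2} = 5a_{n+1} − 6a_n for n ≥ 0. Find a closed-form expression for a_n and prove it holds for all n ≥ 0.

Claim: a_n = -3^n − 2^n.

Base cases: a_0 = -2 and -3^0 − 2^0 = -2; a_1 = -5 and -3^1 − 2^1 = -5.
Assume a_j = -3^j − 2^j for all 0 ≤ j ≤ m, where m ≥ 1.
Then a_{m+1} = 5a_m − 6a_{m−1} = 5·(-3^m − 2^m) − 6·(-3^{m−1} − 2^{m−1}) = -(5·3 − 6)3^{m−1} − (5·2 − 6)2^{m−1} = -9·3^{m−1} − 4·2^{m−1} = -3^{m+1} − 2^{m+1}.
This completes the inductive step, so a_n = -3^n − 2^n for all n ≥ 0.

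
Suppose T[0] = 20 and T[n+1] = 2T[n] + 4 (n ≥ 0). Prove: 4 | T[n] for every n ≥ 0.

Base case: T[0] = 20 = 4·5, so 4 | T[0].
Assume 4 | T[k], so T[k] = 4t for some integer t.
Then T[k+1] = 2T[k] + 4 = 2·(4t) + 4 = 4(2t + 1), so 4 | T[k+1].
By induction, 4 | T[n] for all n ≥ 0.

4 | T[n]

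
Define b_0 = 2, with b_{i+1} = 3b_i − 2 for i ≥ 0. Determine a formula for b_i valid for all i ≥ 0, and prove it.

Claim: b_i = 3^i + 1.

Base case: b_0 = 2, and 3^0 + 1 = 1 + 1 = 2.
Assume b_j = 3^j + 1 for some j ≥ 0.
Then b_{j+1} = 3b_j − 2 = 3·(3^j + 1) − 2 = 3^{j+1} + 3 − 2 = 3^{j+1} + 1.
By induction, b_i = 3^i + 1 for all i ≥ 0.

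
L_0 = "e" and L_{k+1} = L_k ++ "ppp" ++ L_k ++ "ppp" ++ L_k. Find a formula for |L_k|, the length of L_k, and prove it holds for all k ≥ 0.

Claim: |L_k| = 4·3^k − 3.

Base case: |L_0| = 1, and 4·3^0 − 3 = 1.
Assume |L_r| = 4·3^r − 3.
Then |L_{r+1}| = 3|L_r| + 6 = 3(4·3^r − 3) + 6 = 4·3^{r+1} − 9 + 6 = 4·3^{r+1} − 3.
By induction, |L_k| = 4·3^k − 3 for all k ≥ 0.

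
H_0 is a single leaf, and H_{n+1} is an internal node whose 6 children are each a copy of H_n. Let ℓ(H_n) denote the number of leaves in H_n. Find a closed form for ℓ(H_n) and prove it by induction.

Claim: ℓ(H_n) = 6^n.

Base case: ℓ(H_0) = 1, and 6^0 = 1.
Assume ℓ(H_r) = 6^r.
Then ℓ(H_{r+1}) = 6·ℓ(H_r) = 6·6^r = 6^{r+1}.
This completes the inductive step, so ℓ(H_n) = 6^n for all n ≥ 0.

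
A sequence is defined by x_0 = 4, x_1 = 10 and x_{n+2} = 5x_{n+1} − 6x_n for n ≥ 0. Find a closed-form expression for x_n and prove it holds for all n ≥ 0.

Claim: x_n = 2·3^n + 2·2^n.

Base cases: x_0 = 4 and 2·3^0 + 2·2^0 = 4; x_1 = 10 and 2·3^1 + 2·2^1 = 10.
Assume x_j = 2·3^j + 2·2^j for all 0 ≤ j ≤ m, where m ≥ 1.
Then x_{m+1} = 5x_m − 6x_{m−1} = 5·(2·3^m + 2·2^m) − 6·(2·3^{m−1} + 2·2^{m−1}) = 2·(5·3 − 6)3^{m−1} + 2·(5·2 − 6)2^{m−1} = 18·3^{m−1} + 8·2^{m−1} = 2·3^{m+1} + 2·2^{m+1}.
So the formula holds for m+1, and by strong induction x_n = 2·3^n + 2·2^n for all n ≥ 0.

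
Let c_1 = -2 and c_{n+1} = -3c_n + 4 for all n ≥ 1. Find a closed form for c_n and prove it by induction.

Claim: c_n = (-3)^n + 1.

Base case: c_1 = -2, and (-3)^1 + 1 = -3 + 1 = -2.
Assume c_m = (-3)^m + 1 for some m ≥ 1.
Then c_{m+1} = -3c_m + 4 = -3·((-3)^m + 1) + 4 = -3·(-3)^m − 3 + 4 = (-3)^{m+1} + 1.
So the formula holds for m+1, and by induction c_n = (-3)^n + 1 for all n ≥ 1.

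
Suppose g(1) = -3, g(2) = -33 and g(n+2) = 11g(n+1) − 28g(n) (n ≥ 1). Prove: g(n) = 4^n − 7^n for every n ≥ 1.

Base cases: g(1) = -3 and 4^1 − 7^1 = -3; g(2) = -33 and 4^2 − 7^2 = -33.
Assume g(j) = 4^j − 7^j for all 1 ≤ j ≤ k, where k ≥ 2.
Then g(k+1) = 11g(k) − 28g(k−1) = 11·(4^k − 7^k) − 28·(4^{k−1} − 7^{k−1}) = (11·4 − 28)4^{k−1} − (11·7 − 28)7^{k−1} = 16·4^{k−1} − 49·7^{k−1} = 4^{k+1} − 7^{k+1}.
This completes the inductive step, so g(n) = 4^n − 7^n for all n ≥ 1.

g(n) = 4^n − 7^n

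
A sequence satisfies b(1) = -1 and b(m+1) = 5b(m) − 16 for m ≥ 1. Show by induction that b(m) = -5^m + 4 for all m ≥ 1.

Base case: b(1) = -1, and -5^1 + 4 = -5 + 4 = -1.
Assume b(j) = -5^j + 4 for some j ≥ 1.
Then b(j+1) = 5b(j) − 16 = 5·(-5^j + 4) − 16 = -5^{j+1} + 20 − 16 = -5^{j+1} + 4.
So the formula holds for j+1, and by induction b(m) = -5^m + 4 for all m ≥ 1.

b(m) = -5^m + 4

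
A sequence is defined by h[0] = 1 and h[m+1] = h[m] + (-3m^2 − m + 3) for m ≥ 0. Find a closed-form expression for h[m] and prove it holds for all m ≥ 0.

Claim: h[m] = -m^3 + m^2 + 3m + 1.

Base case: h[0] = 1, and -0^3 + 0^2 + 3·0 + 1 = 1.
Assume h[j] = -j^3 + j^2 + 3j + 1.
Then h[j+1] = h[j] + (-3j^2 − j + 3) = (-j^3 + j^2 + 3j + 1) + (-3j^2 − j + 3) = -j^3 − 2j^2 + 2j + 4,
and -(j+1)^3 + (j+1)^2 + 3·(j+1) + 1 = -j^3 − 2j^2 + 2j + 4.
This completes the inductive step, so h[m] = -m^3 + m^2 + 3m + 1 for all m ≥ 0.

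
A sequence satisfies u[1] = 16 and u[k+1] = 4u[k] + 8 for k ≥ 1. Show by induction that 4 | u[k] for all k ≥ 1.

Base case: u[1] = 16 = 4·4, so 4 | u[1].
Assume 4 | u[j], so u[j] = 4t for some integer t.
Then u[j+1] = 4u[j] + 8 = 4·(4t) + 8 = 4(4t + 2), so 4 | u[j+1].
Hence 4 | u[k] for every k ≥ 1, by induction.

4 | u[k]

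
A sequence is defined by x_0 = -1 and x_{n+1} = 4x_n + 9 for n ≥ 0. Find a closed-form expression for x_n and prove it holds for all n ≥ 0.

Claim: x_n = 2·4^n − 3.

Base case: x_0 = -1, and 2·4^0 − 3 = 2 − 3 = -1.
Assume x_m = 2·4^m − 3 for some m ≥ 0.
Then x_{m+1} = 4x_m + 9 = 4·(2·4^m − 3) + 9 = 8·4^m − 12 + 9 = 2·4^{m+1} − 3.
This completes the inductive step, so x_n = 2·4^n − 3 for all n ≥ 0.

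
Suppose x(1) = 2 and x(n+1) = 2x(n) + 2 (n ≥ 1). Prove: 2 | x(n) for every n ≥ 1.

Base case: x(1) = 2 = 2·1, so 2 | x(1).
Assume 2 | x(k), so x(k) = 2t for some integer t.
Then x(k+1) = 2x(k) + 2 = 2·(2t) + 2 = 2(2t + 1), so 2 | x(k+1).
So the property holds for k+1, and by induction 2 | x(n) for all n ≥ 1.

2 | x(n)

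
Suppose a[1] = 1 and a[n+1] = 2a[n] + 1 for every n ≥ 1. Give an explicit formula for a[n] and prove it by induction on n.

Claim: a[n] = 2^n − 1.

Base case: a[1] = 1, and 2^1 − 1 = 2 − 1 = 1.
Assume a[m] = 2^m − 1 for some m ≥ 1.
Then a[m+1] = 2a[m] + 1 = 2·(2^m − 1) + 1 = 2^{m+1} − 2 + 1 = 2^{m+1} − 1.
So the formula holds for m+1, and by induction a[n] = 2^n − 1 for all n ≥ 1.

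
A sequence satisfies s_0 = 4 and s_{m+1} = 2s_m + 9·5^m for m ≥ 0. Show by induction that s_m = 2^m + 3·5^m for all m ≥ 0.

Base case: s_0 = 4, and 2^0 + 3·5^0 = 1 + 3 = 4.
Assume s_r = 2^r + 3·5^r for some r ≥ 0.
Then s_{r+1} = 2s_r + 9·5^r = 2·(2^r + 3·5^r) + 9·5^r = 2^{r+1} + 6·5^r + 9·5^r = 2^{r+1} + 15·5^r = 2^{r+1} + 3·5^{r+1}.
So the formula holds for r+1, and by induction s_m = 2^m + 3·5^m for all m ≥ 0.

s_m = 2^m + 3·5^m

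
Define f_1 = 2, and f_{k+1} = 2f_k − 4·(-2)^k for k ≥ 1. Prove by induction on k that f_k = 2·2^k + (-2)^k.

Base case: f_1 = 2, and 2·2^1 + (-2)^1 = 4 − 2 = 2.
Assume f_j = 2·2^j + (-2)^j for some j ≥ 1.
Then f_{j+1} = 2f_j − 4·(-2)^j = 2·(2·2^j + (-2)^j) − 4·(-2)^j = 2·2^{j+1} + 2·(-2)^j − 4·(-2)^j = 2·2^{j+1} − 2·(-2)^j = 2·2^{j+1} + (-2)^{j+1}.
So the formula holds for j+1, and by induction f_k = 2·2^k + (-2)^k for all k ≥ 1.

f_k = 2·2^k + (-2)^k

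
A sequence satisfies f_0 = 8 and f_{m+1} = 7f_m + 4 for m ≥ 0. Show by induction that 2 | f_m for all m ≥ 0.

Base case: f_0 = 8 = 2·4, so 2 | f_0.
Assume 2 | f_k, so f_k = 2t for some integer t.
Then f_{k+1} = 7f_k + 4 = 7·(2t) + 4 = 2(7t + 2), so 2 | f_{k+1}.
This completes the inductive step, so 2 | f_m for all m ≥ 0.

2 | f_m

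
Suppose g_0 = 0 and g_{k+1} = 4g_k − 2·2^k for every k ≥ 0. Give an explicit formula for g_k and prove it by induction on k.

Claim: g_k = -4^k + 2^k.

Base case: g_0 = 0, and -4^0 + 2^0 = -1 + 1 = 0.
Assume g_r = -4^r + 2^r for some r ≥ 0.
Then g_{r+1} = 4g_r − 2·2^r = 4·(-4^r + 2^r) − 2·2^r = -4^{r+1} + 4·2^r − 2·2^r = -4^{r+1} + 2·2^r = -4^{r+1} + 2^{r+1}.
This completes the inductive step, so g_k = -4^k + 2^k for all k ≥ 0.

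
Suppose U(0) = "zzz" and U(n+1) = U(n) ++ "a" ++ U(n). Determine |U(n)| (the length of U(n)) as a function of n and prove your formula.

Claim: |U(n)| = 2^{n+2} − 1.

Base case: |U(0)| = 3, and 2^{0+2} − 1 = 3.
Assume |U(m)| = 2^{m+2} − 1.
Then |U(m+1)| = |U(m)| + 1 + |U(m)| = 2|U(m)| + 1 = 2(2^{m+2} − 1) + 1 = 2^{m+3} − 2 + 1 = 2^{m+3} − 1.
Hence |U(n)| = 2^{n+2} − 1 for every n ≥ 0, by induction.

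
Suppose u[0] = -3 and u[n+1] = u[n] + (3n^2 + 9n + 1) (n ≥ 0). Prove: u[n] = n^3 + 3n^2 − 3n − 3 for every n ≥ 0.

Base case: u[0] = -3, and 0^3 + 3·0^2 − 3·0 − 3 = -3.
Assume u[m] = m^3 + 3m^2 − 3m − 3.
Then u[m+1] = u[m] + (3m^2 + 9m + 1) = (m^3 + 3m^2 − 3m − 3) + (3m^2 + 9m + 1) = m^3 + 6m^2 + 6m − 2,
and (m+1)^3 + 3·(m+1)^2 − 3·(m+1) − 3 = m^3 + 6m^2 + 6m − 2.
Hence u[n] = n^3 + 3n^2 − 3n − 3 for every n ≥ 0, by induction.

u[n] = n^3 + 3n^2 − 3n − 3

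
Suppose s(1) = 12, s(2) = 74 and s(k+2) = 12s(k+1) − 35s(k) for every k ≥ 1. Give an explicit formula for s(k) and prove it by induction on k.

Claim: s(k) = 7^k + 5^k.

Base cases: s(1) = 12 and 7^1 + 5^1 = 12; s(2) = 74 and 7^2 + 5^2 = 74.
Assume s(j) = 7^j + 5^j for all 1 ≤ j ≤ r, where r ≥ 2.
Then s(r+1) = 12s(r) − 35s(r−1) = 12·(7^r + 5^r) − 35·(7^{r−1} + 5^{r−1}) = (12·7 − 35)7^{r−1} + (12·5 − 35)5^{r−1} = 49·7^{r−1} + 25·5^{r−1} = 7^{r+1} + 5^{r+1}.
Hence s(k) = 7^k + 5^k for every k ≥ 1, by strong induction.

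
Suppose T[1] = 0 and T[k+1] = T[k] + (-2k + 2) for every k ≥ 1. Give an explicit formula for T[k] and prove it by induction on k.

Claim: T[k] = -k^2 + 3k − 2.

Base case: T[1] = 0, and -1^2 + 3·1 − 2 = 0.
Assume T[r] = -r^2 + 3r − 2.
Then T[r+1] = T[r] + (-2r + 2) = (-r^2 + 3r − 2) + (-2r + 2) = -r^2 + r,
and -(r+1)^2 + 3·(r+1) − 2 = -r^2 + r.
By induction, T[k] = -k^2 + 3k − 2 for all k ≥ 1.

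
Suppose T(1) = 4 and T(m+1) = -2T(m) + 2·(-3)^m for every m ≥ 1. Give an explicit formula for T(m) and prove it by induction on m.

Claim: T(m) = (-2)^m − 2·(-3)^m.

Base case: T(1) = 4, and (-2)^1 − 2·(-3)^1 = -2 + 6 = 4.
Assume T(j) = (-2)^j − 2·(-3)^j for some j ≥ 1.
Then T(j+1) = -2T(j) + 2·(-3)^j = -2·((-2)^j − 2·(-3)^j) + 2·(-3)^j = (-2)^{j+1} + 4·(-3)^j + 2·(-3)^j = (-2)^{j+1} + 6·(-3)^j = (-2)^{j+1} − 2·(-3)^{j+1}.
This completes the inductive step, so T(m) = (-2)^m − 2·(-3)^m for all m ≥ 1.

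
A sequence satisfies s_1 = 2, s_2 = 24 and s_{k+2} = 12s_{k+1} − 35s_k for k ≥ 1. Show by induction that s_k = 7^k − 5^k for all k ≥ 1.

Base cases: s_1 = 2 and 7^1 − 5^1 = 2; s_2 = 24 and 7^2 − 5^2 = 24.
Assume s_j = 7^j − 5^j for all 1 ≤ j ≤ m, where m ≥ 2.
Then s_{m+1} = 12s_m − 35s_{m−1} = 12·(7^m − 5^m) − 35·(7^{m−1} − 5^{m−1}) = (12·7 − 35)7^{m−1} − (12·5 − 35)5^{m−1} = 49·7^{m−1} − 25·5^{m−1} = 7^{m+1} − 5^{m+1}.
By strong induction, s_k = 7^k − 5^k for all k ≥ 1.

s_k = 7^k − 5^k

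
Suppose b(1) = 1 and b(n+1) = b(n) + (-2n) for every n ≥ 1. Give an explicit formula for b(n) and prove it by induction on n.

Claim: b(n) = -n^2 + n + 1.

Base case: b(1) = 1, and -1^2 + 1 + 1 = 1.
Assume b(m) = -m^2 + m + 1.
Then b(m+1) = b(m) + (-2m) = (-m^2 + m + 1) + (-2m) = -m^2 − m + 1,
and -(m+1)^2 + (m+1) + 1 = -m^2 − m + 1.
This completes the inductive step, so b(n) = -n^2 + n + 1 for all n ≥ 1.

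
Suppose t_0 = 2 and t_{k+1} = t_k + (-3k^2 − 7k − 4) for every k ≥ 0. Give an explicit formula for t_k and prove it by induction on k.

Claim: t_k = -k^3 − 2k^2 − k + 2.

Base case: t_0 = 2, and -0^3 − 2·0^2 − 0 + 2 = 2.
Assume t_j = -j^3 − 2j^2 − j + 2.
Then t_{j+1} = t_j + (-3j^2 − 7j − 4) = (-j^3 − 2j^2 − j + 2) + (-3j^2 − 7j − 4) = -j^3 − 5j^2 − 8j − 2,
and -(j+1)^3 − 2·(j+1)^2 − (j+1) + 2 = -j^3 − 5j^2 − 8j − 2.
Hence t_k = -k^3 − 2k^2 − k + 2 for every k ≥ 0, by induction.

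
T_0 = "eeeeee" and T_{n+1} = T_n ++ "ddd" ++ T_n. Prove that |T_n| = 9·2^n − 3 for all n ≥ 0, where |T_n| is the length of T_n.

Base case: |T_0| = 6, and 9·2^0 − 3 = 6.
Assume |T_j| = 9·2^j − 3.
Then |T_{j+1}| = |T_j| + 3 + |T_j| = 2|T_j| + 3 = 2(9·2^j − 3) + 3 = 9·2^{j+1} − 6 + 3 = 9·2^{j+1} − 3.
By induction, |T_n| = 9·2^n − 3 for all n ≥ 0.

|T_n| = 9·2^n − 3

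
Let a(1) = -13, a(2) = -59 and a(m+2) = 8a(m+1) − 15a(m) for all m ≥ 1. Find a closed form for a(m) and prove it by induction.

Claim: a(m) = -3^m − 2·5^m.

Base cases: a(1) = -13 and -3^1 − 2·5^1 = -13; a(2) = -59 and -3^2 − 2·5^2 = -59.
Assume a(j) = -3^j − 2·5^j for all 1 ≤ j ≤ r, where r ≥ 2.
Then a(r+1) = 8a(r) − 15a(r−1) = 8·(-3^r − 2·5^r) − 15·(-3^{r−1} − 2·5^{r−1}) = -(8·3 − 15)3^{r−1} − 2·(8·5 − 15)5^{r−1} = -9·3^{r−1} − 50·5^{r−1} = -3^{r+1} − 2·5^{r+1}.
This completes the inductive step, so a(m) = -3^m − 2·5^m for all m ≥ 1.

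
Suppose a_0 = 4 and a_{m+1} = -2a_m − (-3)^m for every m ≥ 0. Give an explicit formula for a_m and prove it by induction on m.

Claim: a_m = 3·(-2)^m + (-3)^m.

Base case: a_0 = 4, and 3·(-2)^0 + (-3)^0 = 3 + 1 = 4.
Assume a_r = 3·(-2)^r + (-3)^r for some r ≥ 0.
Then a_{r+1} = -2a_r − (-3)^r = -2·(3·(-2)^r + (-3)^r) − (-3)^r = 3·(-2)^{r+1} − 2·(-3)^r − (-3)^r = 3·(-2)^{r+1} − 3·(-3)^r = 3·(-2)^{r+1} + (-3)^{r+1}.
This completes the inductive step, so a_m = 3·(-2)^m + (-3)^m for all m ≥ 0.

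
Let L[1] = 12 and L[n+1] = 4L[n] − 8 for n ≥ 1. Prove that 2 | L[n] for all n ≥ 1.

Base case: L[1] = 12 = 2·6, so 2 | L[1].
Assume 2 | L[r], so L[r] = 2t for some integer t.
Then L[r+1] = 4L[r] − 8 = 4·(2t) − 8 = 2(4t − 4), so 2 | L[r+1].
This completes the inductive step, so 2 | L[n] for all n ≥ 1.

2 | L[n]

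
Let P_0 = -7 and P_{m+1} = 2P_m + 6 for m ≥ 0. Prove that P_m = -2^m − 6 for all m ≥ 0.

Base case: P_0 = -7, and -2^0 − 6 = -1 − 6 = -7.
Assume P_k = -2^k − 6 for some k ≥ 0.
Then P_{k+1} = 2P_k + 6 = 2·(-2^k − 6) + 6 = -2^{k+1} − 12 + 6 = -2^{k+1} − 6.
So the formula holds for k+1, and by induction P_m = -2^m − 6 for all m ≥ 0.

P_m = -2^m − 6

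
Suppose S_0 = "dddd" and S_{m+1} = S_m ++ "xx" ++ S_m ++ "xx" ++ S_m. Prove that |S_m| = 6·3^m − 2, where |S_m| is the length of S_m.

Base case: |S_0| = 4, and 6·3^0 − 2 = 4.
Assume |S_k| = 6·3^k − 2.
Then |S_{k+1}| = 3|S_k| + 4 = 3(6·3^k − 2) + 4 = 6·3^{k+1} − 6 + 4 = 6·3^{k+1} − 2.
So the formula holds for k+1, and by induction |S_m| = 6·3^m − 2 for all m ≥ 0.

|S_m| = 6·3^m − 2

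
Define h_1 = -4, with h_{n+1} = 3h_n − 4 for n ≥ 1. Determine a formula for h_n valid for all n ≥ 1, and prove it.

Claim: h_n = -2·3^n + 2.

Base case: h_1 = -4, and -2·3^1 + 2 = -6 + 2 = -4.
Assume h_r = -2·3^r + 2 for some r ≥ 1.
Then h_{r+1} = 3h_r − 4 = 3·(-2·3^r + 2) − 4 = -6·3^r + 6 − 4 = -2·3^{r+1} + 2.
So the formula holds for r+1, and by induction h_n = -2·3^n + 2 for all n ≥ 1.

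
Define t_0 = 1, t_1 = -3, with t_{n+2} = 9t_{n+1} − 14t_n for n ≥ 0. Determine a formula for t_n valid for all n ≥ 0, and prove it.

Claim: t_n = -7^n + 2·2^n.

Base cases: t_0 = 1 and -7^0 + 2·2^0 = 1; t_1 = -3 and -7^1 + 2·2^1 = -3.
Assume t_j = -7^j + 2·2^j for all 0 ≤ j ≤ k, where k ≥ 1.
Then t_{k+1} = 9t_k − 14t_{k−1} = 9·(-7^k + 2·2^k) − 14·(-7^{k−1} + 2·2^{k−1}) = -(9·7 − 14)7^{k−1} + 2·(9·2 − 14)2^{k−1} = -49·7^{k−1} + 8·2^{k−1} = -7^{k+1} + 2·2^{k+1}.
By strong induction, t_n = -7^n + 2·2^n for all n ≥ 0.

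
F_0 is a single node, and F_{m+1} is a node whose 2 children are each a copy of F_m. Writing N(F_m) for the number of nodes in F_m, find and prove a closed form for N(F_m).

Claim: N(F_m) = 2^{m+1} − 1.

Base case: N(F_0) = 1, and 2^{0+1} − 1 = 1.
Assume N(F_j) = 2^{j+1} − 1.
Then N(F_{j+1}) = 1 + 2N(F_j) = 1 + 2(2^{j+1} − 1) = 2^{j+2} − 2 + 1 = 2^{j+2} − 1.
Hence N(F_m) = 2^{m+1} − 1 for every m ≥ 0, by induction.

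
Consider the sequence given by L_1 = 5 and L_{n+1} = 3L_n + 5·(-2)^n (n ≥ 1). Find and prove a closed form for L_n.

Claim: L_n = 3^n − (-2)^n.

Base case: L_1 = 5, and 3^1 − (-2)^1 = 3 + 2 = 5.
Assume L_m = 3^m − (-2)^m for some m ≥ 1.
Then L_{m+1} = 3L_m + 5·(-2)^m = 3·(3^m − (-2)^m) + 5·(-2)^m = 3^{m+1} − 3·(-2)^m + 5·(-2)^m = 3^{m+1} + 2·(-2)^m = 3^{m+1} − (-2)^{m+1}.
So the formula holds for m+1, and by induction L_n = 3^n − (-2)^n for all n ≥ 1.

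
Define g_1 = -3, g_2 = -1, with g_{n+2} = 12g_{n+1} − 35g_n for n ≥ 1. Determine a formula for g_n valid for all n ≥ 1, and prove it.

Claim: g_n = 7^n − 2·5^n.

Base cases: g_1 = -3 and 7^1 − 2·5^1 = -3; g_2 = -1 and 7^2 − 2·5^2 = -1.
Assume g_j = 7^j − 2·5^j for all 1 ≤ j ≤ r, where r ≥ 2.
Then g_{r+1} = 12g_r − 35g_{r−1} = 12·(7^r − 2·5^r) − 35·(7^{r−1} − 2·5^{r−1}) = (12·7 − 35)7^{r−1} − 2·(12·5 − 35)5^{r−1} = 49·7^{r−1} − 50·5^{r−1} = 7^{r+1} − 2·5^{r+1}.
Hence g_n = 7^n − 2·5^n for every n ≥ 1, by strong induction.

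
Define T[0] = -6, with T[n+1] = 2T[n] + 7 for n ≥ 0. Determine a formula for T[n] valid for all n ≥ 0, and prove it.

Claim: T[n] = 2^n − 7.

Base case: T[0] = -6, and 2^0 − 7 = 1 − 7 = -6.
Assume T[j] = 2^j − 7 for some j ≥ 0.
Then T[j+1] = 2T[j] + 7 = 2·(2^j − 7) + 7 = 2^{j+1} − 14 + 7 = 2^{j+1} − 7.
By induction, T[n] = 2^n − 7 for all n ≥ 0.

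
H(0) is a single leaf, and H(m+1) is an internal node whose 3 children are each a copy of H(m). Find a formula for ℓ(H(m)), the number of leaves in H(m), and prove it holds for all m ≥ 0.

Claim: ℓ(H(m)) = 3^m.

Base case: ℓ(H(0)) = 1, and 3^0 = 1.
Assume ℓ(H(r)) = 3^r.
Then ℓ(H(r+1)) = 3·ℓ(H(r)) = 3·3^r = 3^{r+1}.
This completes the inductive step, so ℓ(H(m)) = 3^m for all m ≥ 0.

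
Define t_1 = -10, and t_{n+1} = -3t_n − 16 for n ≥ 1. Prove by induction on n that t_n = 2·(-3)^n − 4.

Base case: t_1 = -10, and 2·(-3)^1 − 4 = -6 − 4 = -10.
Assume t_m = 2·(-3)^m − 4 for some m ≥ 1.
Then t_{m+1} = -3t_m − 16 = -3·(2·(-3)^m − 4) − 16 = -6·(-3)^m + 12 − 16 = 2·(-3)^{m+1} − 4.
So the formula holds for m+1, and by induction t_n = 2·(-3)^n − 4 for all n ≥ 1.

t_n = 2·(-3)^n − 4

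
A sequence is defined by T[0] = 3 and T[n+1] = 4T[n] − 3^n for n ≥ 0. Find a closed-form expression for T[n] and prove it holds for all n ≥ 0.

Claim: T[n] = 2·4^n + 3^n.

Base case: T[0] = 3, and 2·4^0 + 3^0 = 2 + 1 = 3.
Assume T[r] = 2·4^r + 3^r for some r ≥ 0.
Then T[r+1] = 4T[r] − 3^r = 4·(2·4^r + 3^r) − 3^r = 2·4^{r+1} + 4·3^r − 3^r = 2·4^{r+1} + 3·3^r = 2·4^{r+1} + 3^{r+1}.
This completes the inductive step, so T[n] = 2·4^n + 3^n for all n ≥ 0.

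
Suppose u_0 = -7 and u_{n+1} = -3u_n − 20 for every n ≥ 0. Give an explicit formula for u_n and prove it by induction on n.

Claim: u_n = -2·(-3)^n − 5.

Base case: u_0 = -7, and -2·(-3)^0 − 5 = -2 − 5 = -7.
Assume u_k = -2·(-3)^k − 5 for some k ≥ 0.
Then u_{k+1} = -3u_k − 20 = -3·(-2·(-3)^k − 5) − 20 = 6·(-3)^k + 15 − 20 = -2·(-3)^{k+1} − 5.
So the formula holds for k+1, and by induction u_n = -2·(-3)^n − 5 for all n ≥ 0.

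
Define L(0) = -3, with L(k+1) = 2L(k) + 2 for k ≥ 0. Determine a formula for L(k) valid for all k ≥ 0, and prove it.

Claim: L(k) = -2^k − 2.

Base case: L(0) = -3, and -2^0 − 2 = -1 − 2 = -3.
Assume L(j) = -2^j − 2 for some j ≥ 0.
Then L(j+1) = 2L(j) + 2 = 2·(-2^j − 2) + 2 = -2^{j+1} − 4 + 2 = -2^{j+1} − 2.
Hence L(k) = -2^k − 2 for every k ≥ 0, by induction.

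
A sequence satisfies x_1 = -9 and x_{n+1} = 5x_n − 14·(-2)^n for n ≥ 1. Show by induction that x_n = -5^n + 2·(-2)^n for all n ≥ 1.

Base case: x_1 = -9, and -5^1 + 2·(-2)^1 = -5 − 4 = -9.
Assume x_j = -5^j + 2·(-2)^j for some j ≥ 1.
Then x_{j+1} = 5x_j − 14·(-2)^j = 5·(-5^j + 2·(-2)^j) − 14·(-2)^j = -5^{j+1} + 10·(-2)^j − 14·(-2)^j = -5^{j+1} − 4·(-2)^j = -5^{j+1} + 2·(-2)^{j+1}.
Hence x_n = -5^n + 2·(-2)^n for every n ≥ 1, by induction.

x_n = -5^n + 2·(-2)^n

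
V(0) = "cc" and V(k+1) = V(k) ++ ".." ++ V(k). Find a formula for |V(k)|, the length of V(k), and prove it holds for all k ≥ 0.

Claim: |V(k)| = 2^{k+2} − 2.

Base case: |V(0)| = 2, and 2^{0+2} − 2 = 2.
Assume |V(m)| = 2^{m+2} − 2.
Then |V(m+1)| = |V(m)| + 2 + |V(m)| = 2|V(m)| + 2 = 2(2^{m+2} − 2) + 2 = 2^{m+3} − 4 + 2 = 2^{m+3} − 2.
Hence |V(k)| = 2^{k+2} − 2 for every k ≥ 0, by induction.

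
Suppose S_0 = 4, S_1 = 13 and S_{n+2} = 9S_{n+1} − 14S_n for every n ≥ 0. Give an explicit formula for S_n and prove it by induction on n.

Claim: S_n = 3·2^n + 7^n.

Base cases: S_0 = 4 and 3·2^0 + 7^0 = 4; S_1 = 13 and 3·2^1 + 7^1 = 13.
Assume S_i = 3·2^i + 7^i for all 0 ≤ i ≤ j, where j ≥ 1.
Then S_{j+1} = 9S_j − 14S_{j−1} = 9·(3·2^j + 7^j) − 14·(3·2^{j−1} + 7^{j−1}) = 3·(9·2 − 14)2^{j−1} + (9·7 − 14)7^{j−1} = 12·2^{j−1} + 49·7^{j−1} = 3·2^{j+1} + 7^{j+1}.
By strong induction, S_n = 3·2^n + 7^n for all n ≥ 0.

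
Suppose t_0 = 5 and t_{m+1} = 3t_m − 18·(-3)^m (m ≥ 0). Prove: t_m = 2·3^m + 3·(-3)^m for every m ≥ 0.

Base case: t_0 = 5, and 2·3^0 + 3·(-3)^0 = 2 + 3 = 5.
Assume t_k = 2·3^k + 3·(-3)^k for some k ≥ 0.
Then t_{k+1} = 3t_k − 18·(-3)^k = 3·(2·3^k + 3·(-3)^k) − 18·(-3)^k = 2·3^{k+1} + 9·(-3)^k − 18·(-3)^k = 2·3^{k+1} − 9·(-3)^k = 2·3^{k+1} + 3·(-3)^{k+1}.
By induction, t_m = 2·3^m + 3·(-3)^m for all m ≥ 0.

t_m = 2·3^m + 3·(-3)^m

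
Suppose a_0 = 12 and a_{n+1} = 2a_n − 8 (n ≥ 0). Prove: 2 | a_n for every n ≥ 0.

Base case: a_0 = 12 = 2·6, so 2 | a_0.
Assume 2 | a_k, so a_k = 2t for some integer t.
Then a_{k+1} = 2a_k − 8 = 2·(2t) − 8 = 2(2t − 4), so 2 | a_{k+1}.
So the property holds for k+1, and by induction 2 | a_n for all n ≥ 0.

2 | a_n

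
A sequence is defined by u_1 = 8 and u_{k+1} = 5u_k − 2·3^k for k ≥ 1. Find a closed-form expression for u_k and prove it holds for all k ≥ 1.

Claim: u_k = 5^k + 3^k.

Base case: u_1 = 8, and 5^1 + 3^1 = 5 + 3 = 8.
Assume u_m = 5^m + 3^m for some m ≥ 1.
Then u_{m+1} = 5u_m − 2·3^m = 5·(5^m + 3^m) − 2·3^m = 5^{m+1} + 5·3^m − 2·3^m = 5^{m+1} + 3·3^m = 5^{m+1} + 3^{m+1}.
By induction, u_k = 5^k + 3^k for all k ≥ 1.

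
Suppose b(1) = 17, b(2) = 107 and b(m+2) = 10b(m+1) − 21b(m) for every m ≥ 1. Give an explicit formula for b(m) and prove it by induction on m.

Claim: b(m) = 2·7^m + 3^m.

Base cases: b(1) = 17 and 2·7^1 + 3^1 = 17; b(2) = 107 and 2·7^2 + 3^2 = 107.
Assume b(j) = 2·7^j + 3^j for all 1 ≤ j ≤ k, where k ≥ 2.
Then b(k+1) = 10b(k) − 21b(k−1) = 10·(2·7^k + 3^k) − 21·(2·7^{k−1} + 3^{k−1}) = 2·(10·7 − 21)7^{k−1} + (10·3 − 21)3^{k−1} = 98·7^{k−1} + 9·3^{k−1} = 2·7^{k+1} + 3^{k+1}.
By strong induction, b(m) = 2·7^m + 3^m for all m ≥ 1.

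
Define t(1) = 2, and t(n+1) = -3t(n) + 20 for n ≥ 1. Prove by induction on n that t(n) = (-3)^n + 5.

Base case: t(1) = 2, and (-3)^1 + 5 = -3 + 5 = 2.
Assume t(r) = (-3)^r + 5 for some r ≥ 1.
Then t(r+1) = -3t(r) + 20 = -3·((-3)^r + 5) + 20 = -3·(-3)^r − 15 + 20 = (-3)^{r+1} + 5.
This completes the inductive step, so t(n) = (-3)^n + 5 for all n ≥ 1.

t(n) = (-3)^n + 5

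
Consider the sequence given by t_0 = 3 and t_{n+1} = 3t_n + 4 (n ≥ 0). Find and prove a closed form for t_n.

Claim: t_n = 5·3^n − 2.

Base case: t_0 = 3, and 5·3^0 − 2 = 5 − 2 = 3.
Assume t_j = 5·3^j − 2 for some j ≥ 0.
Then t_{j+1} = 3t_j + 4 = 3·(5·3^j − 2) + 4 = 15·3^j − 6 + 4 = 5·3^{j+1} − 2.
This completes the inductive step, so t_n = 5·3^n − 2 for all n ≥ 0.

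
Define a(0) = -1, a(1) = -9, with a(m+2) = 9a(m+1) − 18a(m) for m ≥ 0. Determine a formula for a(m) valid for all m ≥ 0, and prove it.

Claim: a(m) = 3^m − 2·6^m.

Base cases: a(0) = -1 and 3^0 − 2·6^0 = -1; a(1) = -9 and 3^1 − 2·6^1 = -9.
Assume a(j) = 3^j − 2·6^j for all 0 ≤ j ≤ k, where k ≥ 1.
Then a(k+1) = 9a(k) − 18a(k−1) = 9·(3^k − 2·6^k) − 18·(3^{k−1} − 2·6^{k−1}) = (9·3 − 18)3^{k−1} − 2·(9·6 − 18)6^{k−1} = 9·3^{k−1} − 72·6^{k−1} = 3^{k+1} − 2·6^{k+1}.
Hence a(m) = 3^m − 2·6^m for every m ≥ 0, by strong induction.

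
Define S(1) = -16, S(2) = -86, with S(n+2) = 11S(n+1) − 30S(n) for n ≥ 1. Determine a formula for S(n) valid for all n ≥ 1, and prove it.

Claim: S(n) = -6^n − 2·5^n.

Base cases: S(1) = -16 and -6^1 − 2·5^1 = -16; S(2) = -86 and -6^2 − 2·5^2 = -86.
Assume S(i) = -6^i − 2·5^i for all 1 ≤ i ≤ j, where j ≥ 2.
Then S(j+1) = 11S(j) − 30S(j−1) = 11·(-6^j − 2·5^j) − 30·(-6^{j−1} − 2·5^{j−1}) = -(11·6 − 30)6^{j−1} − 2·(11·5 − 30)5^{j−1} = -36·6^{j−1} − 50·5^{j−1} = -6^{j+1} − 2·5^{j+1}.
Hence S(n) = -6^n − 2·5^n for every n ≥ 1, by strong induction.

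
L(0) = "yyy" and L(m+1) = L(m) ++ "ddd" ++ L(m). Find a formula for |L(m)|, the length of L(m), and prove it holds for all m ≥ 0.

Claim: |L(m)| = 6·2^m − 3.

Base case: |L(0)| = 3, and 6·2^0 − 3 = 3.
Assume |L(j)| = 6·2^j − 3.
Then |L(j+1)| = |L(j)| + 3 + |L(j)| = 2|L(j)| + 3 = 2(6·2^j − 3) + 3 = 6·2^{j+1} − 6 + 3 = 6·2^{j+1} − 3.
So the formula holds for j+1, and by induction |L(m)| = 6·2^m − 3 for all m ≥ 0.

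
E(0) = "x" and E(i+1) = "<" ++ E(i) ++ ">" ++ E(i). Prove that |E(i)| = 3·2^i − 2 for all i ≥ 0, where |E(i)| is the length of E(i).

Base case: |E(0)| = 1, and 3·2^0 − 2 = 1.
Assume |E(j)| = 3·2^j − 2.
Then |E(j+1)| = 1 + |E(j)| + 1 + |E(j)| = 2|E(j)| + 2 = 2(3·2^j − 2) + 2 = 3·2^{j+1} − 4 + 2 = 3·2^{j+1} − 2.
So the formula holds for j+1, and by induction |E(i)| = 3·2^i − 2 for all i ≥ 0.

|E(i)| = 3·2^i − 2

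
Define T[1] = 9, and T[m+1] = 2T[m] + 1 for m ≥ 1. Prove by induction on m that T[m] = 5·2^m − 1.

Base case: T[1] = 9, and 5·2^1 − 1 = 10 − 1 = 9.
Assume T[k] = 5·2^k − 1 for some k ≥ 1.
Then T[k+1] = 2T[k] + 1 = 2·(5·2^k − 1) + 1 = 10·2^k − 2 + 1 = 5·2^{k+1} − 1.
So the formula holds for k+1, and by induction T[m] = 5·2^m − 1 for all m ≥ 1.

T[m] = 5·2^m − 1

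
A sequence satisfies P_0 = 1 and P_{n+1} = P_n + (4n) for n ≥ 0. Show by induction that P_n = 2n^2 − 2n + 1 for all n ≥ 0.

Base case: P_0 = 1, and 2·0^2 − 2·0 + 1 = 1.
Assume P_j = 2j^2 − 2j + 1.
Then P_{j+1} = P_j + (4j) = (2j^2 − 2j + 1) + (4j) = 2j^2 + 2j + 1,
and 2·(j+1)^2 − 2·(j+1) + 1 = 2j^2 + 2j + 1.
This completes the inductive step, so P_n = 2n^2 − 2n + 1 for all n ≥ 0.

P_n = 2n^2 − 2n + 1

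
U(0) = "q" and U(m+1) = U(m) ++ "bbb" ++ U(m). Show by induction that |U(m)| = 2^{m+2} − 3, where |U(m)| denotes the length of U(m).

Base case: |U(0)| = 1, and 2^{0+2} − 3 = 1.
Assume |U(r)| = 2^{r+2} − 3.
Then |U(r+1)| = |U(r)| + 3 + |U(r)| = 2|U(r)| + 3 = 2(2^{r+2} − 3) + 3 = 2^{r+3} − 6 + 3 = 2^{r+3} − 3.
By induction, |U(m)| = 2^{m+2} − 3 for all m ≥ 0.

|U(m)| = 2^{m+2} − 3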